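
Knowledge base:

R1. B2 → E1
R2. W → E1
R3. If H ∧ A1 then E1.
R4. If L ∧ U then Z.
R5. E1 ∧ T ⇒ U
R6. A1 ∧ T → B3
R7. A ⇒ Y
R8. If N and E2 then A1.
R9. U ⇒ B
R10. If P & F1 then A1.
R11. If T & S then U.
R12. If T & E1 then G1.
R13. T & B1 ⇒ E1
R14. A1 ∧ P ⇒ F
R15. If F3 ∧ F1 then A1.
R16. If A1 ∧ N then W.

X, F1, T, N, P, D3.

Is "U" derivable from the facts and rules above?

A1  (by R10: P, F1)
W  (by R16: A1, N)
E1  (by R2: W)
U  (by R5: E1, T)

Yes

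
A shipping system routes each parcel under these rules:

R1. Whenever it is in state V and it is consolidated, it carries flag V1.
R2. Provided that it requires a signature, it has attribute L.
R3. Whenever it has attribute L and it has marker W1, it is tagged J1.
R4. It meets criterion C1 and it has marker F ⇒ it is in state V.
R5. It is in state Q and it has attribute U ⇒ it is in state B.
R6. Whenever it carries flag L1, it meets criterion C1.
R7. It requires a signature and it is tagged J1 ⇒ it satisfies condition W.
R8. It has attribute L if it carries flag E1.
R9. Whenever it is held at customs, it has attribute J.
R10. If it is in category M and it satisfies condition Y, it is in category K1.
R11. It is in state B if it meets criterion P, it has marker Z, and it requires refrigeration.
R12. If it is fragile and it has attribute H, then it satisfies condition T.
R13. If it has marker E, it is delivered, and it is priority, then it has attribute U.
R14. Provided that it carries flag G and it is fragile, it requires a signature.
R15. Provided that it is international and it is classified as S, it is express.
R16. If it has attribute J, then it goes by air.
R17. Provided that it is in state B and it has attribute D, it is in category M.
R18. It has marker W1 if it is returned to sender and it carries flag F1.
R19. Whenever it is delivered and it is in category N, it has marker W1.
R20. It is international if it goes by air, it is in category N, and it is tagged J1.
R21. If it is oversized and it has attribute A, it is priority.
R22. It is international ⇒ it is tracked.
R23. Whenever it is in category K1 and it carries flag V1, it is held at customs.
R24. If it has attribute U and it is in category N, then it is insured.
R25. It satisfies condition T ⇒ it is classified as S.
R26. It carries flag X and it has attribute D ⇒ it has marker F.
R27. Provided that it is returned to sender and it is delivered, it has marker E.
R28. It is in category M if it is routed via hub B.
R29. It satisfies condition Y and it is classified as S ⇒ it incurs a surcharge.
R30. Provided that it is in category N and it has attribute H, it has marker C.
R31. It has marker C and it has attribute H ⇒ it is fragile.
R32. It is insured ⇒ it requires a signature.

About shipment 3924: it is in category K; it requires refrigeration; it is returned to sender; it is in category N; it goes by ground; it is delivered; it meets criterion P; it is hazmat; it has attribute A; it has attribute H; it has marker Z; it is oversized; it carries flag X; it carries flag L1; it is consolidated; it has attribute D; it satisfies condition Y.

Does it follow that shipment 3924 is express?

Yes

By R6 (it carries flag L1): it meets criterion C1.
By R11 (it meets criterion P, it has marker Z, it requires refrigeration): it is in state B.
By R17 (it is in state B, it has attribute D): it is in category M.
By R19 (it is delivered, it is in category N): it has marker W1.
By R21 (it is oversized, it has attribute A): it is priority.
By R26 (it carries flag X, it has attribute D): it has marker F.
By R27 (it is returned to sender, it is delivered): it has marker E.
By R30 (it is in category N, it has attribute H): it has marker C.
By R31 (it has marker C, it has attribute H): it is fragile.
By R4 (it meets criterion C1, it has marker F): it is in state V.
By R10 (it is in category M, it satisfies condition Y): it is in category K1.
By R12 (it is fragile, it has attribute H): it satisfies condition T.
By R13 (it has marker E, it is delivered, it is priority): it has attribute U.
By R24 (it has attribute U, it is in category N): it is insured.
By R25 (it satisfies condition T): it is classified as S.
By R32 (it is insured): it requires a signature.
By R1 (it is in state V, it is consolidated): it carries flag V1.
By R2 (it requires a signature): it has attribute L.
By R3 (it has attribute L, it has marker W1): it is tagged J1.
By R23 (it is in category K1, it carries flag V1): it is held at customs.
By R9 (it is held at customs): it has attribute J.
By R16 (it has attribute J): it goes by air.
By R20 (it goes by air, it is in category N, it is tagged J1): it is international.
By R15 (it is international, it is classified as S): it is express.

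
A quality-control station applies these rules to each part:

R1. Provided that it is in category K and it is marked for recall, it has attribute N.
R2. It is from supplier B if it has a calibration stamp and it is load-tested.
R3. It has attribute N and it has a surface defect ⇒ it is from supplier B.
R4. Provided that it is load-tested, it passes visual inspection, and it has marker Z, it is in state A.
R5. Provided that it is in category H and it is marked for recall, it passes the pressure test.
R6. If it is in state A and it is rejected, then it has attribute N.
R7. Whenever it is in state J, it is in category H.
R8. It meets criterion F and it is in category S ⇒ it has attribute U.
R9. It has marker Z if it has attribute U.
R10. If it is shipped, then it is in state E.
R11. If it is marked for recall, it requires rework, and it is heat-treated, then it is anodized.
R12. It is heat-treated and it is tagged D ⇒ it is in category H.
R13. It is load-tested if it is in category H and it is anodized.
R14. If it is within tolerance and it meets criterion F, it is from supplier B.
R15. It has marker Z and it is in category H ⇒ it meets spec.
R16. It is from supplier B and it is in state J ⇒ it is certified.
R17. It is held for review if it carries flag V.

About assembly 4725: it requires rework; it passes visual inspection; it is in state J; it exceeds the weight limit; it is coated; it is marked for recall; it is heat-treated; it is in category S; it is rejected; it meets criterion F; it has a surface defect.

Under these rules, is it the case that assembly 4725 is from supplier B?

By R7 (it is in state J): it is in category H.
By R8 (it meets criterion F, it is in category S): it has attribute U.
By R9 (it has attribute U): it has marker Z.
By R11 (it is marked for recall, it requires rework, it is heat-treated): it is anodized.
By R13 (it is in category H, it is anodized): it is load-tested.
By R4 (it is load-tested, it passes visual inspection, it has marker Z): it is in state A.
By R6 (it is in state A, it is rejected): it has attribute N.
By R3 (it has attribute N, it has a surface defect): it is from supplier B.

Yes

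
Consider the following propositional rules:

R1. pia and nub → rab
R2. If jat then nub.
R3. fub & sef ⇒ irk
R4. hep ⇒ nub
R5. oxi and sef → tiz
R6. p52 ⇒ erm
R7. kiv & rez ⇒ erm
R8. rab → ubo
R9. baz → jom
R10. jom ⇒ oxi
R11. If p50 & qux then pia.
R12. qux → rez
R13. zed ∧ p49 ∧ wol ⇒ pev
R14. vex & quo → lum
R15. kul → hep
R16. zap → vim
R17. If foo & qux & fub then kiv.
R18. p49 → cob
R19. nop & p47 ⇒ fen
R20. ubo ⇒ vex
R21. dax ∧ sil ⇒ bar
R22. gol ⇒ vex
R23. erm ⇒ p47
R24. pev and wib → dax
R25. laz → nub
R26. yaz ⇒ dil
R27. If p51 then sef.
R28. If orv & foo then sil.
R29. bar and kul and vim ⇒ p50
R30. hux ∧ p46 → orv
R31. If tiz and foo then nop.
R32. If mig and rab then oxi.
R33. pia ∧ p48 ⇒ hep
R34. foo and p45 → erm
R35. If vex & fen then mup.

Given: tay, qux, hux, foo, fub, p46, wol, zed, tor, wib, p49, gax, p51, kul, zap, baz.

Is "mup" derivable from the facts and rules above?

Yes

jom  (by R9: baz)
oxi  (by R10: jom)
rez  (by R12: qux)
pev  (by R13: zed, p49, wol)
hep  (by R15: kul)
vim  (by R16: zap)
kiv  (by R17: foo, qux, fub)
dax  (by R24: pev, wib)
sef  (by R27: p51)
orv  (by R30: hux, p46)
nub  (by R4: hep)
tiz  (by R5: oxi, sef)
erm  (by R7: kiv, rez)
p47  (by R23: erm)
sil  (by R28: orv, foo)
nop  (by R31: tiz, foo)
fen  (by R19: nop, p47)
bar  (by R21: dax, sil)
p50  (by R29: bar, kul, vim)
pia  (by R11: p50, qux)
rab  (by R1: pia, nub)
ubo  (by R8: rab)
vex  (by R20: ubo)
mup  (by R35: vex, fen)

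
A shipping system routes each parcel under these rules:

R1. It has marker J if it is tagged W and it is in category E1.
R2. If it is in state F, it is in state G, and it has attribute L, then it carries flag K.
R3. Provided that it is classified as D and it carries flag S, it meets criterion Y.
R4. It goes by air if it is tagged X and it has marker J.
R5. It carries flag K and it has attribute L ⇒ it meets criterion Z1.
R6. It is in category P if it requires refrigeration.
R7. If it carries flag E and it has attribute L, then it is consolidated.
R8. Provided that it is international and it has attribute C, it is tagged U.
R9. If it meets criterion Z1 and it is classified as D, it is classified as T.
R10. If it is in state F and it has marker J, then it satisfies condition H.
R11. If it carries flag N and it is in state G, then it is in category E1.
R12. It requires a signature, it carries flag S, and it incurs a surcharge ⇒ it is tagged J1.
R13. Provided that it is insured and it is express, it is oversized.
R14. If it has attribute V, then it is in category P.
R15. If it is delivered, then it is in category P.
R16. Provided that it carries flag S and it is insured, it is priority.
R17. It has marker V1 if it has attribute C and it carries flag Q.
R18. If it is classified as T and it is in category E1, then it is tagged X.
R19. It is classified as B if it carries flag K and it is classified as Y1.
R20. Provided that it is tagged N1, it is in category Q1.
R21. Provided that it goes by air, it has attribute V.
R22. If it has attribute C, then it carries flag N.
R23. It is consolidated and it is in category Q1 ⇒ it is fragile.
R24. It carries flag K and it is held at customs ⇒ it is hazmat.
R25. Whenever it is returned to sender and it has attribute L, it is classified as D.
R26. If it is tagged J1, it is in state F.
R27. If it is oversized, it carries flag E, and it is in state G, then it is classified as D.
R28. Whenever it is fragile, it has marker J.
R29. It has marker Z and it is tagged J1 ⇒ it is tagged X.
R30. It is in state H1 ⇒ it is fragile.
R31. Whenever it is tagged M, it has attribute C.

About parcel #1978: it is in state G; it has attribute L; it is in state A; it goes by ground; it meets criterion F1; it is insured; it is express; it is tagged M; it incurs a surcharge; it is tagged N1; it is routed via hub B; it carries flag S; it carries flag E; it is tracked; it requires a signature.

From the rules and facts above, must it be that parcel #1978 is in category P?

By R7 (it carries flag E, it has attribute L): it is consolidated.
By R12 (it requires a signature, it carries flag S, it incurs a surcharge): it is tagged J1.
By R13 (it is insured, it is express): it is oversized.
By R20 (it is tagged N1): it is in category Q1.
By R23 (it is consolidated, it is in category Q1): it is fragile.
By R26 (it is tagged J1): it is in state F.
By R27 (it is oversized, it carries flag E, it is in state G): it is classified as D.
By R28 (it is fragile): it has marker J.
By R31 (it is tagged M): it has attribute C.
By R2 (it is in state F, it is in state G, it has attribute L): it carries flag K.
By R5 (it carries flag K, it has attribute L): it meets criterion Z1.
By R9 (it meets criterion Z1, it is classified as D): it is classified as T.
By R22 (it has attribute C): it carries flag N.
By R11 (it carries flag N, it is in state G): it is in category E1.
By R18 (it is classified as T, it is in category E1): it is tagged X.
By R4 (it is tagged X, it has marker J): it goes by air.
By R21 (it goes by air): it has attribute V.
By R14 (it has attribute V): it is in category P.

Yes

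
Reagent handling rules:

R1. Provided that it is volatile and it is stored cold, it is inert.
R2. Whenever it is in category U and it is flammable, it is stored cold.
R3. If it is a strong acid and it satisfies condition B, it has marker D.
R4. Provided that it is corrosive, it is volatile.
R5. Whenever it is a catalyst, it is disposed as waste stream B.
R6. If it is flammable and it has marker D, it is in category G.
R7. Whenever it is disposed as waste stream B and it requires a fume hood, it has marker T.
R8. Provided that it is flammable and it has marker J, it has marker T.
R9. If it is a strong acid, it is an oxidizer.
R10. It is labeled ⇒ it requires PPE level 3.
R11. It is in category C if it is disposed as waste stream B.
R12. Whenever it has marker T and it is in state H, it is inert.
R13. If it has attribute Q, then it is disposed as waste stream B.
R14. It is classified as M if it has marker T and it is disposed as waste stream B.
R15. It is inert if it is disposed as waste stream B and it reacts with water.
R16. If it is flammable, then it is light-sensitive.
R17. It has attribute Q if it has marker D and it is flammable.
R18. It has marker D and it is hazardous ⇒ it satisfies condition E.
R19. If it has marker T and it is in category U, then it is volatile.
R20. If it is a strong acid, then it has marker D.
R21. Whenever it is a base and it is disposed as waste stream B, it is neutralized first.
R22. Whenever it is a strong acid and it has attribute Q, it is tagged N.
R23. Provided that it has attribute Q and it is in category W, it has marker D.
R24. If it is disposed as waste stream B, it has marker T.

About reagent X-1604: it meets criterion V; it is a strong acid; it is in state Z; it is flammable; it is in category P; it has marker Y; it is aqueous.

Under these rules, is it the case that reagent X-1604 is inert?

No

Forward chaining from the given facts derives: is an oxidizer, is light-sensitive, has marker D, is in category G, has attribute Q, is tagged N, is disposed as waste stream B, has marker T, is in category C, is classified as M.
Rules concluding "it is inert": R1 needs "it is volatile"; R12 needs "it is in state H"; R15 needs "it reacts with water" — none of these are established.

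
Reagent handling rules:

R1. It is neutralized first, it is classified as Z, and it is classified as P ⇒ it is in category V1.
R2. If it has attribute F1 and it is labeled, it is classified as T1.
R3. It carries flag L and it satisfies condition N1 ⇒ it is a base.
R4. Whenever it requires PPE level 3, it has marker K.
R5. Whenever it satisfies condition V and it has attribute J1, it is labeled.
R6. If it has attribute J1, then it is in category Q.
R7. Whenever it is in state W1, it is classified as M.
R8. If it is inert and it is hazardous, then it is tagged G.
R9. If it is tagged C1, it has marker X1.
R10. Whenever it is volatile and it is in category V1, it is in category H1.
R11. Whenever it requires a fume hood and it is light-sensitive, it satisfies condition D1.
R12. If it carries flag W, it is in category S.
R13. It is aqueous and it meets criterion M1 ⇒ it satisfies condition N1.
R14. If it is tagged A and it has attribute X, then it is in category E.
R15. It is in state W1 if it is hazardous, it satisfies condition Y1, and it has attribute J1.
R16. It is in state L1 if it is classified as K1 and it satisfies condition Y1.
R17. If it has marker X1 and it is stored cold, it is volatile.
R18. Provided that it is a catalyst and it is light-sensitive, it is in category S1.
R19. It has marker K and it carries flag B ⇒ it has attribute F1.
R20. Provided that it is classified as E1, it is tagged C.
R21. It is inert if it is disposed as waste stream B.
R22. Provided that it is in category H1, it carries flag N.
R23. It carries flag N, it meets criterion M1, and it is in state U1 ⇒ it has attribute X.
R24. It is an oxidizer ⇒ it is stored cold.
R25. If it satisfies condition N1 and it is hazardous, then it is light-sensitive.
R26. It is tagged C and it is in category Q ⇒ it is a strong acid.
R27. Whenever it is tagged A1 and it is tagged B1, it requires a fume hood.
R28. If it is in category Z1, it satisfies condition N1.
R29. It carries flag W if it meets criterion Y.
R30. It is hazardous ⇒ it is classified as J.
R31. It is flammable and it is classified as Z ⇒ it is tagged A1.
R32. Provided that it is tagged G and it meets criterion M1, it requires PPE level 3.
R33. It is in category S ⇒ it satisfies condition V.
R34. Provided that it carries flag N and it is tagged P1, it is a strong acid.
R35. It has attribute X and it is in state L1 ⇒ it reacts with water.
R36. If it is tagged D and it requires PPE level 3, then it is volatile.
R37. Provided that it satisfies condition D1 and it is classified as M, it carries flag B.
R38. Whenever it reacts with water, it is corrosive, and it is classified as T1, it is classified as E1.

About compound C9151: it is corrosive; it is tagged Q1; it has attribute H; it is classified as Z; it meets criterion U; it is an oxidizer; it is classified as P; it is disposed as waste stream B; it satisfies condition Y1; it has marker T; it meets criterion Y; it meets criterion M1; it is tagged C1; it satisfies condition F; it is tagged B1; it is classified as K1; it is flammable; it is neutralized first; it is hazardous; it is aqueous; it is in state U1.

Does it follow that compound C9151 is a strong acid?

No

Forward chaining from the given facts derives: is in category V1, has marker X1, satisfies condition N1, is in state L1, is inert, is stored cold, is light-sensitive, carries flag W, is classified as J, is tagged A1, is tagged G, is in category S, is volatile, requires a fume hood, requires PPE level 3, satisfies condition V, has marker K, is in category H1, satisfies condition D1, carries flag N, has attribute X, reacts with water.
Rules concluding "it is a strong acid": R26 needs "it is tagged C"; R34 needs "it is tagged P1" — none of these are established.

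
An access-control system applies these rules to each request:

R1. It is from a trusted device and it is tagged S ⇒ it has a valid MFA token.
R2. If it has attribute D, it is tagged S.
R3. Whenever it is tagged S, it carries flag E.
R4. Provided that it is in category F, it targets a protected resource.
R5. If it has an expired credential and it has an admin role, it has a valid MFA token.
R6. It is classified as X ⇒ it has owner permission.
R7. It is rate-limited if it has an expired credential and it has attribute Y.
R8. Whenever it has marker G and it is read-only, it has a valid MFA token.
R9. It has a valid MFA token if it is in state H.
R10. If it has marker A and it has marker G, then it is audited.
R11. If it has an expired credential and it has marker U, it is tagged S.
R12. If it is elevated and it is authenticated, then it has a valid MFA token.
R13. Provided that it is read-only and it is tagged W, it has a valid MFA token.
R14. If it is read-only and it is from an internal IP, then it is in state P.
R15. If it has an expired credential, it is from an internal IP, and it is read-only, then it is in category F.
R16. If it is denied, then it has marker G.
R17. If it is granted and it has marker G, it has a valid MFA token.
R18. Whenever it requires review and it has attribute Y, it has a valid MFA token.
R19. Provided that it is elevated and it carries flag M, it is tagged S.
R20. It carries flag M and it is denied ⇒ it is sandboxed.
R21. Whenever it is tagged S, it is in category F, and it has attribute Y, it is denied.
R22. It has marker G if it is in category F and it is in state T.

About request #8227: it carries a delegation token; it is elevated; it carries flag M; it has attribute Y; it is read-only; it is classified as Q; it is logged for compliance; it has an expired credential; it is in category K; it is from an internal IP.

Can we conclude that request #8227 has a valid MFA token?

By R15 (it has an expired credential, it is from an internal IP, it is read-only): it is in category F.
By R19 (it is elevated, it carries flag M): it is tagged S.
By R21 (it is tagged S, it is in category F, it has attribute Y): it is denied.
By R16 (it is denied): it has marker G.
By R8 (it has marker G, it is read-only): it has a valid MFA token.

Yes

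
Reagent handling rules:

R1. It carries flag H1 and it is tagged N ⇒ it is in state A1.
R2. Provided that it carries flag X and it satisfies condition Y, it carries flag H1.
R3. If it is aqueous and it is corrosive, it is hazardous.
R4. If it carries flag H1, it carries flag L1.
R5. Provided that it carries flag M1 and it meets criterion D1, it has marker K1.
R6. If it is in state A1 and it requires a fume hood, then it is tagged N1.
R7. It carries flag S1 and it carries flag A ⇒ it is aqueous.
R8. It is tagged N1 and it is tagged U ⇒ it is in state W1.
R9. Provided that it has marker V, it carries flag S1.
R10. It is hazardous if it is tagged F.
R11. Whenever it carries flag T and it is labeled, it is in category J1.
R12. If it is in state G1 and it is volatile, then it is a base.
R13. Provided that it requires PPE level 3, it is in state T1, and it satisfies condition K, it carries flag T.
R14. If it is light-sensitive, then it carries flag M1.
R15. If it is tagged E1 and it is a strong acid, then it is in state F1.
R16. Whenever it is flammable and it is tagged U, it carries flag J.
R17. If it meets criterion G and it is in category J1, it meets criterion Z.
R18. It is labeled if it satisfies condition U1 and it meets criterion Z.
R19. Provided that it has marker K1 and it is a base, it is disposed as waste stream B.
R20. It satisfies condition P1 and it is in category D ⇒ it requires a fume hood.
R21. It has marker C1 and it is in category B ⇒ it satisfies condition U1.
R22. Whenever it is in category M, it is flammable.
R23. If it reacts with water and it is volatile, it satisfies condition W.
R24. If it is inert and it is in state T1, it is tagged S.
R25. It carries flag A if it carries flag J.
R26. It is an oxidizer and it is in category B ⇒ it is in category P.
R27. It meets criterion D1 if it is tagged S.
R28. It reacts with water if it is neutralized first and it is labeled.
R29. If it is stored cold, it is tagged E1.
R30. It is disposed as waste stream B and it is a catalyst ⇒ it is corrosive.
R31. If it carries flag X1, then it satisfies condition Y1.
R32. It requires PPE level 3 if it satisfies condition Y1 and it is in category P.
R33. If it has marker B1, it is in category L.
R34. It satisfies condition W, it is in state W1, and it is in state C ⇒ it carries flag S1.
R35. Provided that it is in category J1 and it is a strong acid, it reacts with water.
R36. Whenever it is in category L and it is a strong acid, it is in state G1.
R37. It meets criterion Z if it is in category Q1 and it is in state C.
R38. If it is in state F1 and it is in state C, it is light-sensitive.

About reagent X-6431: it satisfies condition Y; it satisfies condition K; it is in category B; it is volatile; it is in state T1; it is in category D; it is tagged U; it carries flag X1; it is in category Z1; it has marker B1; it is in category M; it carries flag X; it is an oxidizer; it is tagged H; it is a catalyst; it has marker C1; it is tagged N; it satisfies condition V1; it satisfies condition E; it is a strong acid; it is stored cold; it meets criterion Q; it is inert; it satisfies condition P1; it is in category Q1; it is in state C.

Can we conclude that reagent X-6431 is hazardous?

By R2 (it carries flag X, it satisfies condition Y): it carries flag H1.
By R20 (it satisfies condition P1, it is in category D): it requires a fume hood.
By R21 (it has marker C1, it is in category B): it satisfies condition U1.
By R22 (it is in category M): it is flammable.
By R24 (it is inert, it is in state T1): it is tagged S.
By R26 (it is an oxidizer, it is in category B): it is in category P.
By R27 (it is tagged S): it meets criterion D1.
By R29 (it is stored cold): it is tagged E1.
By R31 (it carries flag X1): it satisfies condition Y1.
By R32 (it satisfies condition Y1, it is in category P): it requires PPE level 3.
By R33 (it has marker B1): it is in category L.
By R36 (it is in category L, it is a strong acid): it is in state G1.
By R37 (it is in category Q1, it is in state C): it meets criterion Z.
By R1 (it carries flag H1, it is tagged N): it is in state A1.
By R6 (it is in state A1, it requires a fume hood): it is tagged N1.
By R8 (it is tagged N1, it is tagged U): it is in state W1.
By R12 (it is in state G1, it is volatile): it is a base.
By R13 (it requires PPE level 3, it is in state T1, it satisfies condition K): it carries flag T.
By R15 (it is tagged E1, it is a strong acid): it is in state F1.
By R16 (it is flammable, it is tagged U): it carries flag J.
By R18 (it satisfies condition U1, it meets criterion Z): it is labeled.
By R25 (it carries flag J): it carries flag A.
By R38 (it is in state F1, it is in state C): it is light-sensitive.
By R11 (it carries flag T, it is labeled): it is in category J1.
By R14 (it is light-sensitive): it carries flag M1.
By R35 (it is in category J1, it is a strong acid): it reacts with water.
By R5 (it carries flag M1, it meets criterion D1): it has marker K1.
By R19 (it has marker K1, it is a base): it is disposed as waste stream B.
By R23 (it reacts with water, it is volatile): it satisfies condition W.
By R30 (it is disposed as waste stream B, it is a catalyst): it is corrosive.
By R34 (it satisfies condition W, it is in state W1, it is in state C): it carries flag S1.
By R7 (it carries flag S1, it carries flag A): it is aqueous.
By R3 (it is aqueous, it is corrosive): it is hazardous.

Yes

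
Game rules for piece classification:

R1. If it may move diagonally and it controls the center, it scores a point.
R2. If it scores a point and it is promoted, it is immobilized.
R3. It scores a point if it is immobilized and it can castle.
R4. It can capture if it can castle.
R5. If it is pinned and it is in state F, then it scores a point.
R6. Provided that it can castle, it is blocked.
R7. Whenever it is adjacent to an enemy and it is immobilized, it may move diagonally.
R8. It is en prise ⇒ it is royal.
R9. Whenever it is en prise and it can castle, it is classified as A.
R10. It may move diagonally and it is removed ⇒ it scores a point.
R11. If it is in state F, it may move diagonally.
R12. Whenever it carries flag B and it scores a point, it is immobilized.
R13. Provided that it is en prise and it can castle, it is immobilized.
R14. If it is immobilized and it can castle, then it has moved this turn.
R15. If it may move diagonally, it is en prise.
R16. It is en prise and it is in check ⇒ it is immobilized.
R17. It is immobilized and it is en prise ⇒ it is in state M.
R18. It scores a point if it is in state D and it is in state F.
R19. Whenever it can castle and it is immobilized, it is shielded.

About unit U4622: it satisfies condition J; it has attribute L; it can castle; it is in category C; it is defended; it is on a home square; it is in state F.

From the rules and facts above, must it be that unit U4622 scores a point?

Yes

By R11 (it is in state F): it may move diagonally.
By R15 (it may move diagonally): it is en prise.
By R13 (it is en prise, it can castle): it is immobilized.
By R3 (it is immobilized, it can castle): it scores a point.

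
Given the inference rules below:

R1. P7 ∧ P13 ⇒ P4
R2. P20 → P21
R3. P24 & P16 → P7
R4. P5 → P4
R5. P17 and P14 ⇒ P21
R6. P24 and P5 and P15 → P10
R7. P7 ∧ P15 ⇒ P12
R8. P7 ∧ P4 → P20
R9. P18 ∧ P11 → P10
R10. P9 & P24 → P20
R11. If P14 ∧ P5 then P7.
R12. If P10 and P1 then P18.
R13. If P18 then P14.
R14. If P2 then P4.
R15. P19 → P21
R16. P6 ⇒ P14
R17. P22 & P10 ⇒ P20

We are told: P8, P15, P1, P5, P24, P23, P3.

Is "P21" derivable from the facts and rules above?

P4  (by R4: P5)
P10  (by R6: P24, P5, P15)
P18  (by R12: P10, P1)
P14  (by R13: P18)
P7  (by R11: P14, P5)
P20  (by R8: P7, P4)
P21  (by R2: P20)

Yes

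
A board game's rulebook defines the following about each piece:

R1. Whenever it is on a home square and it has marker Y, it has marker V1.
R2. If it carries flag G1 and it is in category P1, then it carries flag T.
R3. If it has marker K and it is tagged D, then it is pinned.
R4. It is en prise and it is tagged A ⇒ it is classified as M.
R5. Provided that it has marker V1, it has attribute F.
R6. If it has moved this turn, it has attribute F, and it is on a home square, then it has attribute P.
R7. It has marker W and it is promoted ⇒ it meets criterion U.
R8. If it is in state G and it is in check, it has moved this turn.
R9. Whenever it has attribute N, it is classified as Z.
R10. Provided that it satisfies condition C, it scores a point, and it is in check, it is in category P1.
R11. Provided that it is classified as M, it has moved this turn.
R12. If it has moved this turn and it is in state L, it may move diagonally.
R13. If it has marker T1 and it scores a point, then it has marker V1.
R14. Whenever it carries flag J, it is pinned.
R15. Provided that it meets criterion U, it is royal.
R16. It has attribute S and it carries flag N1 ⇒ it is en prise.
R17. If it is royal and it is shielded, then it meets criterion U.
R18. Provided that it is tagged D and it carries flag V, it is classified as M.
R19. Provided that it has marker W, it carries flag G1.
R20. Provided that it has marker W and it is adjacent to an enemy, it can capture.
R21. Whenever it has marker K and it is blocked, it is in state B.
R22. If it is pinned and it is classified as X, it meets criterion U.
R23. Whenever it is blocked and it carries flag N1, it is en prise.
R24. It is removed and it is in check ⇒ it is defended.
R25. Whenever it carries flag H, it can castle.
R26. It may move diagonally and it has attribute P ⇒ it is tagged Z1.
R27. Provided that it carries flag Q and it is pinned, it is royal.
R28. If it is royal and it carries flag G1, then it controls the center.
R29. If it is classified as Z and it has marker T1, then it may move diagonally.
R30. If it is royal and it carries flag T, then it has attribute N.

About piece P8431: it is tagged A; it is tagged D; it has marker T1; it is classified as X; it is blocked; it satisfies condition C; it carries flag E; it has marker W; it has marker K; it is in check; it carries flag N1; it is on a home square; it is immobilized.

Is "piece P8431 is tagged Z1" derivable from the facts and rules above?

Forward chaining from the given facts derives: is pinned, carries flag G1, is in state B, meets criterion U, is en prise, is classified as M, has moved this turn, is royal, controls the center.
The only rule concluding "it is tagged Z1" is R26, which needs "it may move diagonally"; that is never established.

No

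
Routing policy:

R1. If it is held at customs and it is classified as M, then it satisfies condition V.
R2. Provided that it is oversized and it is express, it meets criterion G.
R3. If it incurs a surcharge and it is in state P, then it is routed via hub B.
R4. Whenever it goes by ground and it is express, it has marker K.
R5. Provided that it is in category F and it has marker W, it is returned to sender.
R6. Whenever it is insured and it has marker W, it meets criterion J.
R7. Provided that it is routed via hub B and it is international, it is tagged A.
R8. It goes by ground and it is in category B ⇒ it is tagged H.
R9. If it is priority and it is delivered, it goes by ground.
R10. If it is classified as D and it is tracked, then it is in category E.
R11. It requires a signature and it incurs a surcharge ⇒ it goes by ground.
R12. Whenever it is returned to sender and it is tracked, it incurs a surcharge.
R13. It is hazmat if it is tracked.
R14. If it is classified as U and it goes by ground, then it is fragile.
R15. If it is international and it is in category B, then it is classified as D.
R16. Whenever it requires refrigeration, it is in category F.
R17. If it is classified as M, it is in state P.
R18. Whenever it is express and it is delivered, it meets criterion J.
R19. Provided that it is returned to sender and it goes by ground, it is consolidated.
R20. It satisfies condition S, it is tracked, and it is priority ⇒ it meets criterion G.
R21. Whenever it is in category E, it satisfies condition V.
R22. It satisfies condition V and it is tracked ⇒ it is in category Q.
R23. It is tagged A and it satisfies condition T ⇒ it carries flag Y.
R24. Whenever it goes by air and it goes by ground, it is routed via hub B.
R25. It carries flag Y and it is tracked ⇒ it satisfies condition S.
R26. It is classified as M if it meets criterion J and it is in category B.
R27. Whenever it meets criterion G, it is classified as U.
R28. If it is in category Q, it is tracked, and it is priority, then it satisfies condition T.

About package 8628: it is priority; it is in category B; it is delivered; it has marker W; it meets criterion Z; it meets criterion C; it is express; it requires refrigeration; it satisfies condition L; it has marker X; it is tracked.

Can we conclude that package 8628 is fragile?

No

Forward chaining from the given facts derives: goes by ground, is hazmat, is in category F, meets criterion J, is classified as M, has marker K, is returned to sender, is tagged H, incurs a surcharge, is in state P, is consolidated, is routed via hub B.
The only rule concluding "it is fragile" is R14, which needs "it is classified as U"; that is never established.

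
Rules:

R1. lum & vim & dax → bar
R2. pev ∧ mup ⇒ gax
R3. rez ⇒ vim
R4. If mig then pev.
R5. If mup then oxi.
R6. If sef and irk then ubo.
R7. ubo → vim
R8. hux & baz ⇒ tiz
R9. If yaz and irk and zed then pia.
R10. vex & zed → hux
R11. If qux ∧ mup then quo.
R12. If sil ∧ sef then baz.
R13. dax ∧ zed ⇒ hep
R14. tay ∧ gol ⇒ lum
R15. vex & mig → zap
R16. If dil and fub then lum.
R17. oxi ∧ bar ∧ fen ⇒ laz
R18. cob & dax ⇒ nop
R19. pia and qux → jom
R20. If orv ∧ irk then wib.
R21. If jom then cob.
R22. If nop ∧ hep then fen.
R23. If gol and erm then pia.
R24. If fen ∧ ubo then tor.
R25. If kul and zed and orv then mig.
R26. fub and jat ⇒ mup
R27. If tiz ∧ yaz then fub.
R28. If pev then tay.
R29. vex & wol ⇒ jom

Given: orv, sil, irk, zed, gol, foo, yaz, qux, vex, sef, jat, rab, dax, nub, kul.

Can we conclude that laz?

ubo  (by R6: sef, irk)
vim  (by R7: ubo)
pia  (by R9: yaz, irk, zed)
hux  (by R10: vex, zed)
baz  (by R12: sil, sef)
hep  (by R13: dax, zed)
jom  (by R19: pia, qux)
cob  (by R21: jom)
mig  (by R25: kul, zed, orv)
pev  (by R4: mig)
tiz  (by R8: hux, baz)
nop  (by R18: cob, dax)
fen  (by R22: nop, hep)
fub  (by R27: tiz, yaz)
tay  (by R28: pev)
lum  (by R14: tay, gol)
mup  (by R26: fub, jat)
bar  (by R1: lum, vim, dax)
oxi  (by R5: mup)
laz  (by R17: oxi, bar, fen)

Yes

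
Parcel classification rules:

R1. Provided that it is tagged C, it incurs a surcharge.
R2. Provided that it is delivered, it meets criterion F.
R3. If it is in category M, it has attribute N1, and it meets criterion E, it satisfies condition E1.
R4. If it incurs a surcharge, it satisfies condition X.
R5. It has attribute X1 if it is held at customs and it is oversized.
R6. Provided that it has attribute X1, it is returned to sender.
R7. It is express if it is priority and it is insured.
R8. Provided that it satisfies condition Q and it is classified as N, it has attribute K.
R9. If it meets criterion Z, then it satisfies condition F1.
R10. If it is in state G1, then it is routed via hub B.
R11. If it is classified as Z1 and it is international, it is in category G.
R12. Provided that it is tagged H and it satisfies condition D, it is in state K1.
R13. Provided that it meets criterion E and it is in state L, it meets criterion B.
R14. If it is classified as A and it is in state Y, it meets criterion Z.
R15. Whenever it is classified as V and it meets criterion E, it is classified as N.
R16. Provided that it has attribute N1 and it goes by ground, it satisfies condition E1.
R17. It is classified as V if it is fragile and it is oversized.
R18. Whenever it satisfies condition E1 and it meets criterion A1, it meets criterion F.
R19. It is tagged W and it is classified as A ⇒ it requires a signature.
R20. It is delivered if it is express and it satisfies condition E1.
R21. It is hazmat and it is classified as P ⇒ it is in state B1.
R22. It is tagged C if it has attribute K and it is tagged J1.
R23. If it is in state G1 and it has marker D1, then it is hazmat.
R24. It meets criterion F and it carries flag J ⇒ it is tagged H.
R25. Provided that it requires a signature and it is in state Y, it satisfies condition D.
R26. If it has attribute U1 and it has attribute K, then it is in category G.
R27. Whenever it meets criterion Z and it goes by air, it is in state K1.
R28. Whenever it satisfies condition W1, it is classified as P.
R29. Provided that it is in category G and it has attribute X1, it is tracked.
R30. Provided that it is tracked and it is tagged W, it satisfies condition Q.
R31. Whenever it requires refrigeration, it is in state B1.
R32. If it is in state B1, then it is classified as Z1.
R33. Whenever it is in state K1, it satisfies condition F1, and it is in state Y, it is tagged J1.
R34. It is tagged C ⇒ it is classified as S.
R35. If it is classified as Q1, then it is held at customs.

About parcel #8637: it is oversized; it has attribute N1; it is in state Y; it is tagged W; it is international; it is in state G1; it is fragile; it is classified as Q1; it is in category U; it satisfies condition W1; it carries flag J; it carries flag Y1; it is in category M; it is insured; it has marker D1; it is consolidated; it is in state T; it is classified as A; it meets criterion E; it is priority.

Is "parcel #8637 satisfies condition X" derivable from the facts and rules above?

Yes

By R3 (it is in category M, it has attribute N1, it meets criterion E): it satisfies condition E1.
By R7 (it is priority, it is insured): it is express.
By R14 (it is classified as A, it is in state Y): it meets criterion Z.
By R17 (it is fragile, it is oversized): it is classified as V.
By R19 (it is tagged W, it is classified as A): it requires a signature.
By R20 (it is express, it satisfies condition E1): it is delivered.
By R23 (it is in state G1, it has marker D1): it is hazmat.
By R25 (it requires a signature, it is in state Y): it satisfies condition D.
By R28 (it satisfies condition W1): it is classified as P.
By R35 (it is classified as Q1): it is held at customs.
By R2 (it is delivered): it meets criterion F.
By R5 (it is held at customs, it is oversized): it has attribute X1.
By R9 (it meets criterion Z): it satisfies condition F1.
By R15 (it is classified as V, it meets criterion E): it is classified as N.
By R21 (it is hazmat, it is classified as P): it is in state B1.
By R24 (it meets criterion F, it carries flag J): it is tagged H.
By R32 (it is in state B1): it is classified as Z1.
By R11 (it is classified as Z1, it is international): it is in category G.
By R12 (it is tagged H, it satisfies condition D): it is in state K1.
By R29 (it is in category G, it has attribute X1): it is tracked.
By R30 (it is tracked, it is tagged W): it satisfies condition Q.
By R33 (it is in state K1, it satisfies condition F1, it is in state Y): it is tagged J1.
By R8 (it satisfies condition Q, it is classified as N): it has attribute K.
By R22 (it has attribute K, it is tagged J1): it is tagged C.
By R1 (it is tagged C): it incurs a surcharge.
By R4 (it incurs a surcharge): it satisfies condition X.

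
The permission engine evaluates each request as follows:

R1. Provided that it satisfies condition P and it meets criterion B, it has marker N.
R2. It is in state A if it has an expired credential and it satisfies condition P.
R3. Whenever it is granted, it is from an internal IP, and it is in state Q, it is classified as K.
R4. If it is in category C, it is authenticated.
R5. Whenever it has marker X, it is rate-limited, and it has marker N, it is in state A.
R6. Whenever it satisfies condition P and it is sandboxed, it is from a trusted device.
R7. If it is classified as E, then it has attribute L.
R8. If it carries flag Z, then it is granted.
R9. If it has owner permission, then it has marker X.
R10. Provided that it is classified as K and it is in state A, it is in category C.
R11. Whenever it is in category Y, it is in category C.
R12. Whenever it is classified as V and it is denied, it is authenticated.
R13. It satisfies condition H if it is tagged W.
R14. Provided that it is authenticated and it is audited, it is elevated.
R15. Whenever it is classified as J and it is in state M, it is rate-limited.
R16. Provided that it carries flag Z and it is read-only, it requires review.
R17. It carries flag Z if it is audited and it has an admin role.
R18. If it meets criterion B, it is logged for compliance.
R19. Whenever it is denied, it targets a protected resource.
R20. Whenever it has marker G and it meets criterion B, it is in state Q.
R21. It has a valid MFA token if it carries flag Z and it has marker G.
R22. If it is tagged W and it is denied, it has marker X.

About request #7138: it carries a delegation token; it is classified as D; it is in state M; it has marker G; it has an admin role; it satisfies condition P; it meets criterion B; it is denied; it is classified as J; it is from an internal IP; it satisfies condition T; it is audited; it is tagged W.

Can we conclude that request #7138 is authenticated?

Yes

By R1 (it satisfies condition P, it meets criterion B): it has marker N.
By R15 (it is classified as J, it is in state M): it is rate-limited.
By R17 (it is audited, it has an admin role): it carries flag Z.
By R20 (it has marker G, it meets criterion B): it is in state Q.
By R22 (it is tagged W, it is denied): it has marker X.
By R5 (it has marker X, it is rate-limited, it has marker N): it is in state A.
By R8 (it carries flag Z): it is granted.
By R3 (it is granted, it is from an internal IP, it is in state Q): it is classified as K.
By R10 (it is classified as K, it is in state A): it is in category C.
By R4 (it is in category C): it is authenticated.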